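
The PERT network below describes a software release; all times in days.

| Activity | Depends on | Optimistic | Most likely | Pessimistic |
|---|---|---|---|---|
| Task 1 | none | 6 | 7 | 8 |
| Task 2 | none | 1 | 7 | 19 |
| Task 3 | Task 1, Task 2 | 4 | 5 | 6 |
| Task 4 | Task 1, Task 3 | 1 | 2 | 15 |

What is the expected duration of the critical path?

17 days

te_Task 1 = (6 + 4·7 + 8)/6 = 42/6 = 7
te_Task 2 = (1 + 4·7 + 19)/6 = 48/6 = 8
te_Task 3 = (4 + 4·5 + 6)/6 = 30/6 = 5
te_Task 4 = (1 + 4·2 + 15)/6 = 24/6 = 4

Forward pass:
ES_Task 1 = 0; EF_Task 1 = 7
ES_Task 2 = 0; EF_Task 2 = 8
ES_Task 3 = max(EF_Task 1=7, EF_Task 2=8) = 8; EF_Task 3 = 8+5 = 13
ES_Task 4 = max(EF_Task 1=7, EF_Task 3=13) = 13; EF_Task 4 = 13+4 = 17
Expected project duration μ = 17 days. Critical path: Task 2 → Task 3 → Task 4.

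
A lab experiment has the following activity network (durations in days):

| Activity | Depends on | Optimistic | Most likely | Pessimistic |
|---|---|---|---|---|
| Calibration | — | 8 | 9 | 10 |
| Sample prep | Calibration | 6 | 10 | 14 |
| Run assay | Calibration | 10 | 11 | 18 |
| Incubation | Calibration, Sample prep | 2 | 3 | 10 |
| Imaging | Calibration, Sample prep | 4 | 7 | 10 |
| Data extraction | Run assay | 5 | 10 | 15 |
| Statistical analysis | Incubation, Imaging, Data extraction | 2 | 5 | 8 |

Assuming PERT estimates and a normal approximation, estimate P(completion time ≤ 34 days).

0.200

te_Calibration = (8 + 4·9 + 10)/6 = 54/6 = 9; σ²_Calibration = ((10−8)/6)² = 0.111
te_Sample prep = (6 + 4·10 + 14)/6 = 60/6 = 10; σ²_Sample prep = ((14−6)/6)² = 1.778
te_Run assay = (10 + 4·11 + 18)/6 = 72/6 = 12; σ²_Run assay = ((18−10)/6)² = 1.778
te_Incubation = (2 + 4·3 + 10)/6 = 24/6 = 4; σ²_Incubation = ((10−2)/6)² = 1.778
te_Imaging = (4 + 4·7 + 10)/6 = 42/6 = 7; σ²_Imaging = ((10−4)/6)² = 1.000
te_Data extraction = (5 + 4·10 + 15)/6 = 60/6 = 10; σ²_Data extraction = ((15−5)/6)² = 2.778
te_Statistical analysis = (2 + 4·5 + 8)/6 = 30/6 = 5; σ²_Statistical analysis = ((8−2)/6)² = 1.000

Forward pass:
ES_Calibration = 0; EF_Calibration = 9
ES_Sample prep = 9; EF_Sample prep = 9+10 = 19
ES_Run assay = 9; EF_Run assay = 9+12 = 21
ES_Incubation = max(EF_Calibration=9, EF_Sample prep=19) = 19; EF_Incubation = 19+4 = 23
ES_Imaging = max(EF_Calibration=9, EF_Sample prep=19) = 19; EF_Imaging = 19+7 = 26
ES_Data extraction = 21; EF_Data extraction = 21+10 = 31
ES_Statistical analysis = max(EF_Incubation=23, EF_Imaging=26, EF_Data extraction=31) = 31; EF_Statistical analysis = 31+5 = 36
Expected project duration μ = 36 days. Critical path: Calibration → Run assay → Data extraction → Statistical analysis.

Variance along critical path = 0.111 + 1.778 + 2.778 + 1.000 = 5.667; σ = √5.667 = 2.380 days.
Z = (34 − 36) / 2.380 = -0.840
P(T ≤ 34) = Φ(-0.840) ≈ 0.200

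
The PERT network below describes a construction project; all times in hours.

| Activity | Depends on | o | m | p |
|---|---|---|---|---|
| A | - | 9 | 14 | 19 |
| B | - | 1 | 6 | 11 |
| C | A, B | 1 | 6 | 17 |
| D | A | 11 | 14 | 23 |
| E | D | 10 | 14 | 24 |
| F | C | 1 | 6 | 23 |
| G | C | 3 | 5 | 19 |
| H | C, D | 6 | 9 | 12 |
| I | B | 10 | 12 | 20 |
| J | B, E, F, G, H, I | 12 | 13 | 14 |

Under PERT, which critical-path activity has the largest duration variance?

te_A = (9 + 4·14 + 19)/6 = 84/6 = 14; σ²_A = ((19−9)/6)² = 2.778
te_B = (1 + 4·6 + 11)/6 = 36/6 = 6; σ²_B = ((11−1)/6)² = 2.778
te_C = (1 + 4·6 + 17)/6 = 42/6 = 7; σ²_C = ((17−1)/6)² = 7.111
te_D = (11 + 4·14 + 23)/6 = 90/6 = 15; σ²_D = ((23−11)/6)² = 4.000
te_E = (10 + 4·14 + 24)/6 = 90/6 = 15; σ²_E = ((24−10)/6)² = 5.444
te_F = (1 + 4·6 + 23)/6 = 48/6 = 8; σ²_F = ((23−1)/6)² = 13.444
te_G = (3 + 4·5 + 19)/6 = 42/6 = 7; σ²_G = ((19−3)/6)² = 7.111
te_H = (6 + 4·9 + 12)/6 = 54/6 = 9; σ²_H = ((12−6)/6)² = 1.000
te_I = (10 + 4·12 + 20)/6 = 78/6 = 13; σ²_I = ((20−10)/6)² = 2.778
te_J = (12 + 4·13 + 14)/6 = 78/6 = 13; σ²_J = ((14−12)/6)² = 0.111

Forward pass:
ES_A = 0; EF_A = 14
ES_B = 0; EF_B = 6
ES_C = max(EF_A=14, EF_B=6) = 14; EF_C = 14+7 = 21
ES_D = 14; EF_D = 14+15 = 29
ES_E = 29; EF_E = 29+15 = 44
ES_F = 21; EF_F = 21+8 = 29
ES_G = 21; EF_G = 21+7 = 28
ES_H = max(EF_C=21, EF_D=29) = 29; EF_H = 29+9 = 38
ES_I = 6; EF_I = 6+13 = 19
ES_J = max(EF_B=6, EF_E=44, EF_F=29, EF_G=28, EF_H=38, EF_I=19) = 44; EF_J = 44+13 = 57
Expected project duration μ = 57 hours. Critical path: A → D → E → J.

Variances on critical path: σ²_A=2.778, σ²_D=4.000, σ²_E=5.444, σ²_J=0.111.
Largest is σ²_E = 5.444.

E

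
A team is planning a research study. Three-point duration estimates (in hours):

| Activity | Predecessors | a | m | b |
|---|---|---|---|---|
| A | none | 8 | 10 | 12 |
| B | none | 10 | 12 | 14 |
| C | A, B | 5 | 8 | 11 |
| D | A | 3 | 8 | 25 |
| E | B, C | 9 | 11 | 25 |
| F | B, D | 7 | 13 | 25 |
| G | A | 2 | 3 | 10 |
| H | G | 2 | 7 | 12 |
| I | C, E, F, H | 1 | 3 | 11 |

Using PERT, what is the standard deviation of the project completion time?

5.07 hours

te_A = (8 + 4·10 + 12)/6 = 60/6 = 10; σ²_A = ((12−8)/6)² = 0.444
te_B = (10 + 4·12 + 14)/6 = 72/6 = 12; σ²_B = ((14−10)/6)² = 0.444
te_C = (5 + 4·8 + 11)/6 = 48/6 = 8; σ²_C = ((11−5)/6)² = 1.000
te_D = (3 + 4·8 + 25)/6 = 60/6 = 10; σ²_D = ((25−3)/6)² = 13.444
te_E = (9 + 4·11 + 25)/6 = 78/6 = 13; σ²_E = ((25−9)/6)² = 7.111
te_F = (7 + 4·13 + 25)/6 = 84/6 = 14; σ²_F = ((25−7)/6)² = 9.000
te_G = (2 + 4·3 + 10)/6 = 24/6 = 4; σ²_G = ((10−2)/6)² = 1.778
te_H = (2 + 4·7 + 12)/6 = 42/6 = 7; σ²_H = ((12−2)/6)² = 2.778
te_I = (1 + 4·3 + 11)/6 = 24/6 = 4; σ²_I = ((11−1)/6)² = 2.778

Forward pass:
ES_A = 0; EF_A = 10
ES_B = 0; EF_B = 12
ES_C = max(EF_A=10, EF_B=12) = 12; EF_C = 12+8 = 20
ES_D = 10; EF_D = 10+10 = 20
ES_E = max(EF_B=12, EF_C=20) = 20; EF_E = 20+13 = 33
ES_F = max(EF_B=12, EF_D=20) = 20; EF_F = 20+14 = 34
ES_G = 10; EF_G = 10+4 = 14
ES_H = 14; EF_H = 14+7 = 21
ES_I = max(EF_C=20, EF_E=33, EF_F=34, EF_H=21) = 34; EF_I = 34+4 = 38
Expected project duration μ = 38 hours. Critical path: A → D → F → I.

Variance along critical path = 0.444 + 13.444 + 9.000 + 2.778 = 25.667
σ = √25.667 = 5.066 hours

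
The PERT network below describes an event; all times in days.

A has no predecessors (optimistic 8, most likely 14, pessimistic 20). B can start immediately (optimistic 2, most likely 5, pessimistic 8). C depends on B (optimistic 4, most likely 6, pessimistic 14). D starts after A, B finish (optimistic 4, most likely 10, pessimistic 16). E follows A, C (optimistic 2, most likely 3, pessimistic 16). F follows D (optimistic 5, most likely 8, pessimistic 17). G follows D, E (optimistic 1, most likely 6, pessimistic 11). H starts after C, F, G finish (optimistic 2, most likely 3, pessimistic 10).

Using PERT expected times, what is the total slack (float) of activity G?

te_A = (8 + 4·14 + 20)/6 = 84/6 = 14
te_B = (2 + 4·5 + 8)/6 = 30/6 = 5
te_C = (4 + 4·6 + 14)/6 = 42/6 = 7
te_D = (4 + 4·10 + 16)/6 = 60/6 = 10
te_E = (2 + 4·3 + 16)/6 = 30/6 = 5
te_F = (5 + 4·8 + 17)/6 = 54/6 = 9
te_G = (1 + 4·6 + 11)/6 = 36/6 = 6
te_H = (2 + 4·3 + 10)/6 = 24/6 = 4

Forward pass:
ES_A = 0; EF_A = 14
ES_B = 0; EF_B = 5
ES_C = 5; EF_C = 5+7 = 12
ES_D = max(EF_A=14, EF_B=5) = 14; EF_D = 14+10 = 24
ES_E = max(EF_A=14, EF_C=12) = 14; EF_E = 14+5 = 19
ES_F = 24; EF_F = 24+9 = 33
ES_G = max(EF_D=24, EF_E=19) = 24; EF_G = 24+6 = 30
ES_H = max(EF_C=12, EF_F=33, EF_G=30) = 33; EF_H = 33+4 = 37
Expected project duration μ = 37 days. Critical path: A → D → F → H.

Backward pass:
LF_H = 37; LS_H = 37−4 = 33
LF_G = LS_H = 33; LS_G = 33−6 = 27
LF_F = LS_H = 33; LS_F = 33−9 = 24
LF_E = LS_G = 27; LS_E = 27−5 = 22
LF_D = min(LS_F=24, LS_G=27) = 24; LS_D = 24−10 = 14
LF_C = min(LS_E=22, LS_H=33) = 22; LS_C = 22−7 = 15
LF_B = min(LS_C=15, LS_D=14) = 14; LS_B = 14−5 = 9
LF_A = min(LS_D=14, LS_E=22) = 14; LS_A = 14−14 = 0
Slack_G = LS_G − ES_G = 27 − 24 = 3

3 days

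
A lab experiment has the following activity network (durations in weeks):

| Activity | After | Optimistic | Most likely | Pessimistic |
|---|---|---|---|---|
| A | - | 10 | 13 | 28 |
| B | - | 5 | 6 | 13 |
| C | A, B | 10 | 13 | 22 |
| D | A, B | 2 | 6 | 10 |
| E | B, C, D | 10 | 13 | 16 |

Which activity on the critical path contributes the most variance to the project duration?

te_A = (10 + 4·13 + 28)/6 = 90/6 = 15; σ²_A = ((28−10)/6)² = 9.000
te_B = (5 + 4·6 + 13)/6 = 42/6 = 7; σ²_B = ((13−5)/6)² = 1.778
te_C = (10 + 4·13 + 22)/6 = 84/6 = 14; σ²_C = ((22−10)/6)² = 4.000
te_D = (2 + 4·6 + 10)/6 = 36/6 = 6; σ²_D = ((10−2)/6)² = 1.778
te_E = (10 + 4·13 + 16)/6 = 78/6 = 13; σ²_E = ((16−10)/6)² = 1.000

Forward pass:
ES_A = 0; EF_A = 15
ES_B = 0; EF_B = 7
ES_C = max(EF_A=15, EF_B=7) = 15; EF_C = 15+14 = 29
ES_D = max(EF_A=15, EF_B=7) = 15; EF_D = 15+6 = 21
ES_E = max(EF_B=7, EF_C=29, EF_D=21) = 29; EF_E = 29+13 = 42
Expected project duration μ = 42 weeks. Critical path: A → C → E.

Variances on critical path: σ²_A=9.000, σ²_C=4.000, σ²_E=1.000.
Largest is σ²_A = 9.000.

A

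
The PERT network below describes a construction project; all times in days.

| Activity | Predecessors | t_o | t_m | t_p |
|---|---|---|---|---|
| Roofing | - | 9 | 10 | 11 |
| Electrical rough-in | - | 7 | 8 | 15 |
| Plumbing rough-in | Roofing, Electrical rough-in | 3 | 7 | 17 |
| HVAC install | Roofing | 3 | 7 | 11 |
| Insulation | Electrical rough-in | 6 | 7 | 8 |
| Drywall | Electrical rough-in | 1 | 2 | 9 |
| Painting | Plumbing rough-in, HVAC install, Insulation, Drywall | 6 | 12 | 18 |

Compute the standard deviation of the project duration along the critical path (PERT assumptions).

3.09 days

te_Roofing = (9 + 4·10 + 11)/6 = 60/6 = 10; σ²_Roofing = ((11−9)/6)² = 0.111
te_Electrical rough-in = (7 + 4·8 + 15)/6 = 54/6 = 9; σ²_Electrical rough-in = ((15−7)/6)² = 1.778
te_Plumbing rough-in = (3 + 4·7 + 17)/6 = 48/6 = 8; σ²_Plumbing rough-in = ((17−3)/6)² = 5.444
te_HVAC install = (3 + 4·7 + 11)/6 = 42/6 = 7; σ²_HVAC install = ((11−3)/6)² = 1.778
te_Insulation = (6 + 4·7 + 8)/6 = 42/6 = 7; σ²_Insulation = ((8−6)/6)² = 0.111
te_Drywall = (1 + 4·2 + 9)/6 = 18/6 = 3; σ²_Drywall = ((9−1)/6)² = 1.778
te_Painting = (6 + 4·12 + 18)/6 = 72/6 = 12; σ²_Painting = ((18−6)/6)² = 4.000

Forward pass:
ES_Roofing = 0; EF_Roofing = 10
ES_Electrical rough-in = 0; EF_Electrical rough-in = 9
ES_Plumbing rough-in = max(EF_Roofing=10, EF_Electrical rough-in=9) = 10; EF_Plumbing rough-in = 10+8 = 18
ES_HVAC install = 10; EF_HVAC install = 10+7 = 17
ES_Insulation = 9; EF_Insulation = 9+7 = 16
ES_Drywall = 9; EF_Drywall = 9+3 = 12
ES_Painting = max(EF_Plumbing rough-in=18, EF_HVAC install=17, EF_Insulation=16, EF_Drywall=12) = 18; EF_Painting = 18+12 = 30
Expected project duration μ = 30 days. Critical path: Roofing → Plumbing rough-in → Painting.

Variance along critical path = 0.111 + 5.444 + 4.000 = 9.556
σ = √9.556 = 3.091 days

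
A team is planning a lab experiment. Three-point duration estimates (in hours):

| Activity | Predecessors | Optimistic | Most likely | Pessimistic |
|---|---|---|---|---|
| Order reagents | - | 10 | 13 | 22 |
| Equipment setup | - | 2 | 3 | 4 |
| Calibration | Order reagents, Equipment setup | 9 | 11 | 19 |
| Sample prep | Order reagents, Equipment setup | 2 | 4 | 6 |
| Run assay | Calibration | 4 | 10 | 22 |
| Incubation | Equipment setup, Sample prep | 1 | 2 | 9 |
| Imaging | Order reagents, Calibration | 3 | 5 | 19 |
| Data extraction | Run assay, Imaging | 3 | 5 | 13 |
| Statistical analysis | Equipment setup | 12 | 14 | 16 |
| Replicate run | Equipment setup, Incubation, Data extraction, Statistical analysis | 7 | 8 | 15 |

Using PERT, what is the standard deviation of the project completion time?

4.51 hours

te_Order reagents = (10 + 4·13 + 22)/6 = 84/6 = 14; σ²_Order reagents = ((22−10)/6)² = 4.000
te_Equipment setup = (2 + 4·3 + 4)/6 = 18/6 = 3; σ²_Equipment setup = ((4−2)/6)² = 0.111
te_Calibration = (9 + 4·11 + 19)/6 = 72/6 = 12; σ²_Calibration = ((19−9)/6)² = 2.778
te_Sample prep = (2 + 4·4 + 6)/6 = 24/6 = 4; σ²_Sample prep = ((6−2)/6)² = 0.444
te_Run assay = (4 + 4·10 + 22)/6 = 66/6 = 11; σ²_Run assay = ((22−4)/6)² = 9.000
te_Incubation = (1 + 4·2 + 9)/6 = 18/6 = 3; σ²_Incubation = ((9−1)/6)² = 1.778
te_Imaging = (3 + 4·5 + 19)/6 = 42/6 = 7; σ²_Imaging = ((19−3)/6)² = 7.111
te_Data extraction = (3 + 4·5 + 13)/6 = 36/6 = 6; σ²_Data extraction = ((13−3)/6)² = 2.778
te_Statistical analysis = (12 + 4·14 + 16)/6 = 84/6 = 14; σ²_Statistical analysis = ((16−12)/6)² = 0.444
te_Replicate run = (7 + 4·8 + 15)/6 = 54/6 = 9; σ²_Replicate run = ((15−7)/6)² = 1.778

Forward pass:
ES_Order reagents = 0; EF_Order reagents = 14
ES_Equipment setup = 0; EF_Equipment setup = 3
ES_Calibration = max(EF_Order reagents=14, EF_Equipment setup=3) = 14; EF_Calibration = 14+12 = 26
ES_Sample prep = max(EF_Order reagents=14, EF_Equipment setup=3) = 14; EF_Sample prep = 14+4 = 18
ES_Run assay = 26; EF_Run assay = 26+11 = 37
ES_Incubation = max(EF_Equipment setup=3, EF_Sample prep=18) = 18; EF_Incubation = 18+3 = 21
ES_Imaging = max(EF_Order reagents=14, EF_Calibration=26) = 26; EF_Imaging = 26+7 = 33
ES_Data extraction = max(EF_Run assay=37, EF_Imaging=33) = 37; EF_Data extraction = 37+6 = 43
ES_Statistical analysis = 3; EF_Statistical analysis = 3+14 = 17
ES_Replicate run = max(EF_Equipment setup=3, EF_Incubation=21, EF_Data extraction=43, EF_Statistical analysis=17) = 43; EF_Replicate run = 43+9 = 52
Expected project duration μ = 52 hours. Critical path: Order reagents → Calibration → Run assay → Data extraction → Replicate run.

Variance along critical path = 4.000 + 2.778 + 9.000 + 2.778 + 1.778 = 20.333
σ = √20.333 = 4.509 hours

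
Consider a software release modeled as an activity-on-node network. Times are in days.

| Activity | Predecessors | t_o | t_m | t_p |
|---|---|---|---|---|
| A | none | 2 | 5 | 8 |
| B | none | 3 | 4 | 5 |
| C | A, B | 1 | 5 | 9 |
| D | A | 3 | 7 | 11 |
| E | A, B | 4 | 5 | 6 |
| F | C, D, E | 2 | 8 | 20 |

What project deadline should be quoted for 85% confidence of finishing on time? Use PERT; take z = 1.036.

te_A = (2 + 4·5 + 8)/6 = 30/6 = 5; σ²_A = ((8−2)/6)² = 1.000
te_B = (3 + 4·4 + 5)/6 = 24/6 = 4; σ²_B = ((5−3)/6)² = 0.111
te_C = (1 + 4·5 + 9)/6 = 30/6 = 5; σ²_C = ((9−1)/6)² = 1.778
te_D = (3 + 4·7 + 11)/6 = 42/6 = 7; σ²_D = ((11−3)/6)² = 1.778
te_E = (4 + 4·5 + 6)/6 = 30/6 = 5; σ²_E = ((6−4)/6)² = 0.111
te_F = (2 + 4·8 + 20)/6 = 54/6 = 9; σ²_F = ((20−2)/6)² = 9.000

Forward pass:
ES_A = 0; EF_A = 5
ES_B = 0; EF_B = 4
ES_C = max(EF_A=5, EF_B=4) = 5; EF_C = 5+5 = 10
ES_D = 5; EF_D = 5+7 = 12
ES_E = max(EF_A=5, EF_B=4) = 5; EF_E = 5+5 = 10
ES_F = max(EF_C=10, EF_D=12, EF_E=10) = 12; EF_F = 12+9 = 21
Expected project duration μ = 21 days. Critical path: A → D → F.

Variance along critical path = 1.000 + 1.778 + 9.000 = 11.778; σ = 3.432 days.
D = μ + z·σ = 21 + 1.036·3.432 = 24.6 days

24.6 days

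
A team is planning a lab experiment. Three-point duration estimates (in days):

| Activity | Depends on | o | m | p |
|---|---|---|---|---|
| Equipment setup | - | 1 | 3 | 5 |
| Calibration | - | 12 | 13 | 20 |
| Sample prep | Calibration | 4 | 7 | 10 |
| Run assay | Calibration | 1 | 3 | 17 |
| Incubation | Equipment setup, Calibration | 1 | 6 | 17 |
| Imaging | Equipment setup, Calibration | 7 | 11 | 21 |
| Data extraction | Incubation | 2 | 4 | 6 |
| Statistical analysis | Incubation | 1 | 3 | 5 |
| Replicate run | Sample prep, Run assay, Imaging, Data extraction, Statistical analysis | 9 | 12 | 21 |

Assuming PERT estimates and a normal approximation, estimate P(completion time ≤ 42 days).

te_Equipment setup = (1 + 4·3 + 5)/6 = 18/6 = 3; σ²_Equipment setup = ((5−1)/6)² = 0.444
te_Calibration = (12 + 4·13 + 20)/6 = 84/6 = 14; σ²_Calibration = ((20−12)/6)² = 1.778
te_Sample prep = (4 + 4·7 + 10)/6 = 42/6 = 7; σ²_Sample prep = ((10−4)/6)² = 1.000
te_Run assay = (1 + 4·3 + 17)/6 = 30/6 = 5; σ²_Run assay = ((17−1)/6)² = 7.111
te_Incubation = (1 + 4·6 + 17)/6 = 42/6 = 7; σ²_Incubation = ((17−1)/6)² = 7.111
te_Imaging = (7 + 4·11 + 21)/6 = 72/6 = 12; σ²_Imaging = ((21−7)/6)² = 5.444
te_Data extraction = (2 + 4·4 + 6)/6 = 24/6 = 4; σ²_Data extraction = ((6−2)/6)² = 0.444
te_Statistical analysis = (1 + 4·3 + 5)/6 = 18/6 = 3; σ²_Statistical analysis = ((5−1)/6)² = 0.444
te_Replicate run = (9 + 4·12 + 21)/6 = 78/6 = 13; σ²_Replicate run = ((21−9)/6)² = 4.000

Forward pass:
ES_Equipment setup = 0; EF_Equipment setup = 3
ES_Calibration = 0; EF_Calibration = 14
ES_Sample prep = 14; EF_Sample prep = 14+7 = 21
ES_Run assay = 14; EF_Run assay = 14+5 = 19
ES_Incubation = max(EF_Equipment setup=3, EF_Calibration=14) = 14; EF_Incubation = 14+7 = 21
ES_Imaging = max(EF_Equipment setup=3, EF_Calibration=14) = 14; EF_Imaging = 14+12 = 26
ES_Data extraction = 21; EF_Data extraction = 21+4 = 25
ES_Statistical analysis = 21; EF_Statistical analysis = 21+3 = 24
ES_Replicate run = max(EF_Sample prep=21, EF_Run assay=19, EF_Imaging=26, EF_Data extraction=25, EF_Statistical analysis=24) = 26; EF_Replicate run = 26+13 = 39
Expected project duration μ = 39 days. Critical path: Calibration → Imaging → Replicate run.

Variance along critical path = 1.778 + 5.444 + 4.000 = 11.222; σ = √11.222 = 3.350 days.
Z = (42 − 39) / 3.350 = 0.896
P(T ≤ 42) = Φ(0.896) ≈ 0.815

0.815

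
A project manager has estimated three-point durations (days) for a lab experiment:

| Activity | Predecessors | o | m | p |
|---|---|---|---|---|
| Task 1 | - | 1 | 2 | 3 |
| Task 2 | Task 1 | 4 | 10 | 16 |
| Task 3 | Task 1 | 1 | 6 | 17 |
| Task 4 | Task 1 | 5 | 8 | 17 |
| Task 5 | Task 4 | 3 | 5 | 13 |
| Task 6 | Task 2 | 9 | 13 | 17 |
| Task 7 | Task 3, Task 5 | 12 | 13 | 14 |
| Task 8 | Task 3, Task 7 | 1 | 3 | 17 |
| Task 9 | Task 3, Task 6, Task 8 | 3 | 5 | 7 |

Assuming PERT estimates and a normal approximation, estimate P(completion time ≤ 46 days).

te_Task 1 = (1 + 4·2 + 3)/6 = 12/6 = 2; σ²_Task 1 = ((3−1)/6)² = 0.111
te_Task 2 = (4 + 4·10 + 16)/6 = 60/6 = 10; σ²_Task 2 = ((16−4)/6)² = 4.000
te_Task 3 = (1 + 4·6 + 17)/6 = 42/6 = 7; σ²_Task 3 = ((17−1)/6)² = 7.111
te_Task 4 = (5 + 4·8 + 17)/6 = 54/6 = 9; σ²_Task 4 = ((17−5)/6)² = 4.000
te_Task 5 = (3 + 4·5 + 13)/6 = 36/6 = 6; σ²_Task 5 = ((13−3)/6)² = 2.778
te_Task 6 = (9 + 4·13 + 17)/6 = 78/6 = 13; σ²_Task 6 = ((17−9)/6)² = 1.778
te_Task 7 = (12 + 4·13 + 14)/6 = 78/6 = 13; σ²_Task 7 = ((14−12)/6)² = 0.111
te_Task 8 = (1 + 4·3 + 17)/6 = 30/6 = 5; σ²_Task 8 = ((17−1)/6)² = 7.111
te_Task 9 = (3 + 4·5 + 7)/6 = 30/6 = 5; σ²_Task 9 = ((7−3)/6)² = 0.444

Forward pass:
ES_Task 1 = 0; EF_Task 1 = 2
ES_Task 2 = 2; EF_Task 2 = 2+10 = 12
ES_Task 3 = 2; EF_Task 3 = 2+7 = 9
ES_Task 4 = 2; EF_Task 4 = 2+9 = 11
ES_Task 5 = 11; EF_Task 5 = 11+6 = 17
ES_Task 6 = 12; EF_Task 6 = 12+13 = 25
ES_Task 7 = max(EF_Task 3=9, EF_Task 5=17) = 17; EF_Task 7 = 17+13 = 30
ES_Task 8 = max(EF_Task 3=9, EF_Task 7=30) = 30; EF_Task 8 = 30+5 = 35
ES_Task 9 = max(EF_Task 3=9, EF_Task 6=25, EF_Task 8=35) = 35; EF_Task 9 = 35+5 = 40
Expected project duration μ = 40 days. Critical path: Task 1 → Task 4 → Task 5 → Task 7 → Task 8 → Task 9.

Variance along critical path = 0.111 + 4.000 + 2.778 + 0.111 + 7.111 + 0.444 = 14.556; σ = √14.556 = 3.815 days.
Z = (46 − 40) / 3.815 = 1.573
P(T ≤ 46) = Φ(1.573) ≈ 0.942

0.942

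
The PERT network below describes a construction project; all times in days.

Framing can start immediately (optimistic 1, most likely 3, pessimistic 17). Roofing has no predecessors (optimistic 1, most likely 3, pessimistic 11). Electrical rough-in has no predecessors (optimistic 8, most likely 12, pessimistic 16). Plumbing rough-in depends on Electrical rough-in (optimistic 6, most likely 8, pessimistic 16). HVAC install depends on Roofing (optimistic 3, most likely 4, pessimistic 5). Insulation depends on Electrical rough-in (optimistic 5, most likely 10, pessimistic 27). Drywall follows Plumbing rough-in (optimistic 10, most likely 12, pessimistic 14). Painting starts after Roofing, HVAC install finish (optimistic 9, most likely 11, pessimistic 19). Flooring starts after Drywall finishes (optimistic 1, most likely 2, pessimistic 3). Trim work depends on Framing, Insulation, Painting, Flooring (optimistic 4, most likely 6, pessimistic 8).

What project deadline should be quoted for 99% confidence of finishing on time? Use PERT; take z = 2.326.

46.5 days

te_Framing = (1 + 4·3 + 17)/6 = 30/6 = 5; σ²_Framing = ((17−1)/6)² = 7.111
te_Roofing = (1 + 4·3 + 11)/6 = 24/6 = 4; σ²_Roofing = ((11−1)/6)² = 2.778
te_Electrical rough-in = (8 + 4·12 + 16)/6 = 72/6 = 12; σ²_Electrical rough-in = ((16−8)/6)² = 1.778
te_Plumbing rough-in = (6 + 4·8 + 16)/6 = 54/6 = 9; σ²_Plumbing rough-in = ((16−6)/6)² = 2.778
te_HVAC install = (3 + 4·4 + 5)/6 = 24/6 = 4; σ²_HVAC install = ((5−3)/6)² = 0.111
te_Insulation = (5 + 4·10 + 27)/6 = 72/6 = 12; σ²_Insulation = ((27−5)/6)² = 13.444
te_Drywall = (10 + 4·12 + 14)/6 = 72/6 = 12; σ²_Drywall = ((14−10)/6)² = 0.444
te_Painting = (9 + 4·11 + 19)/6 = 72/6 = 12; σ²_Painting = ((19−9)/6)² = 2.778
te_Flooring = (1 + 4·2 + 3)/6 = 12/6 = 2; σ²_Flooring = ((3−1)/6)² = 0.111
te_Trim work = (4 + 4·6 + 8)/6 = 36/6 = 6; σ²_Trim work = ((8−4)/6)² = 0.444

Forward pass:
ES_Framing = 0; EF_Framing = 5
ES_Roofing = 0; EF_Roofing = 4
ES_Electrical rough-in = 0; EF_Electrical rough-in = 12
ES_Plumbing rough-in = 12; EF_Plumbing rough-in = 12+9 = 21
ES_HVAC install = 4; EF_HVAC install = 4+4 = 8
ES_Insulation = 12; EF_Insulation = 12+12 = 24
ES_Drywall = 21; EF_Drywall = 21+12 = 33
ES_Painting = max(EF_Roofing=4, EF_HVAC install=8) = 8; EF_Painting = 8+12 = 20
ES_Flooring = 33; EF_Flooring = 33+2 = 35
ES_Trim work = max(EF_Framing=5, EF_Insulation=24, EF_Painting=20, EF_Flooring=35) = 35; EF_Trim work = 35+6 = 41
Expected project duration μ = 41 days. Critical path: Electrical rough-in → Plumbing rough-in → Drywall → Flooring → Trim work.

Variance along critical path = 1.778 + 2.778 + 0.444 + 0.111 + 0.444 = 5.556; σ = 2.357 days.
D = μ + z·σ = 41 + 2.326·2.357 = 46.5 days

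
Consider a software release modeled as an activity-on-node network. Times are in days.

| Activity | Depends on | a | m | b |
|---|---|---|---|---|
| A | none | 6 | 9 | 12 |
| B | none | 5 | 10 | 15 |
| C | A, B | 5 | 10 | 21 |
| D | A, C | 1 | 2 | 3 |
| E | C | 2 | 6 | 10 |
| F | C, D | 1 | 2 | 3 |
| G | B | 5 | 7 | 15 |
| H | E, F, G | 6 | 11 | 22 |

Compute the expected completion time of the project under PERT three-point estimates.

te_A = (6 + 4·9 + 12)/6 = 54/6 = 9
te_B = (5 + 4·10 + 15)/6 = 60/6 = 10
te_C = (5 + 4·10 + 21)/6 = 66/6 = 11
te_D = (1 + 4·2 + 3)/6 = 12/6 = 2
te_E = (2 + 4·6 + 10)/6 = 36/6 = 6
te_F = (1 + 4·2 + 3)/6 = 12/6 = 2
te_G = (5 + 4·7 + 15)/6 = 48/6 = 8
te_H = (6 + 4·11 + 22)/6 = 72/6 = 12

Forward pass:
ES_A = 0; EF_A = 9
ES_B = 0; EF_B = 10
ES_C = max(EF_A=9, EF_B=10) = 10; EF_C = 10+11 = 21
ES_D = max(EF_A=9, EF_C=21) = 21; EF_D = 21+2 = 23
ES_E = 21; EF_E = 21+6 = 27
ES_F = max(EF_C=21, EF_D=23) = 23; EF_F = 23+2 = 25
ES_G = 10; EF_G = 10+8 = 18
ES_H = max(EF_E=27, EF_F=25, EF_G=18) = 27; EF_H = 27+12 = 39
Expected project duration μ = 39 days. Critical path: B → C → E → H.

39 days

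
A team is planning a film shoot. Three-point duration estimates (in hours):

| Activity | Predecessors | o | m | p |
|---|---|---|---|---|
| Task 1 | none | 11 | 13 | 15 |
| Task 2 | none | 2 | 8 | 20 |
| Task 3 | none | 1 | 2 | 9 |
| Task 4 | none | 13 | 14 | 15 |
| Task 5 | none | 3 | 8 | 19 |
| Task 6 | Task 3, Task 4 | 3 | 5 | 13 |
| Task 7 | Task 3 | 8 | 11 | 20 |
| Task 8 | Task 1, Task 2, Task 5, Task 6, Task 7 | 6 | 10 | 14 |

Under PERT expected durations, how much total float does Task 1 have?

te_Task 1 = (11 + 4·13 + 15)/6 = 78/6 = 13
te_Task 2 = (2 + 4·8 + 20)/6 = 54/6 = 9
te_Task 3 = (1 + 4·2 + 9)/6 = 18/6 = 3
te_Task 4 = (13 + 4·14 + 15)/6 = 84/6 = 14
te_Task 5 = (3 + 4·8 + 19)/6 = 54/6 = 9
te_Task 6 = (3 + 4·5 + 13)/6 = 36/6 = 6
te_Task 7 = (8 + 4·11 + 20)/6 = 72/6 = 12
te_Task 8 = (6 + 4·10 + 14)/6 = 60/6 = 10

Forward pass:
ES_Task 1 = 0; EF_Task 1 = 13
ES_Task 2 = 0; EF_Task 2 = 9
ES_Task 3 = 0; EF_Task 3 = 3
ES_Task 4 = 0; EF_Task 4 = 14
ES_Task 5 = 0; EF_Task 5 = 9
ES_Task 6 = max(EF_Task 3=3, EF_Task 4=14) = 14; EF_Task 6 = 14+6 = 20
ES_Task 7 = 3; EF_Task 7 = 3+12 = 15
ES_Task 8 = max(EF_Task 1=13, EF_Task 2=9, EF_Task 5=9, EF_Task 6=20, EF_Task 7=15) = 20; EF_Task 8 = 20+10 = 30
Expected project duration μ = 30 hours. Critical path: Task 4 → Task 6 → Task 8.

Backward pass:
LF_Task 8 = 30; LS_Task 8 = 30−10 = 20
LF_Task 7 = LS_Task 8 = 20; LS_Task 7 = 20−12 = 8
LF_Task 6 = LS_Task 8 = 20; LS_Task 6 = 20−6 = 14
LF_Task 5 = LS_Task 8 = 20; LS_Task 5 = 20−9 = 11
LF_Task 4 = LS_Task 6 = 14; LS_Task 4 = 14−14 = 0
LF_Task 3 = min(LS_Task 6=14, LS_Task 7=8) = 8; LS_Task 3 = 8−3 = 5
LF_Task 2 = LS_Task 8 = 20; LS_Task 2 = 20−9 = 11
LF_Task 1 = LS_Task 8 = 20; LS_Task 1 = 20−13 = 7
Slack_Task 1 = LS_Task 1 − ES_Task 1 = 7 − 0 = 7

7 hours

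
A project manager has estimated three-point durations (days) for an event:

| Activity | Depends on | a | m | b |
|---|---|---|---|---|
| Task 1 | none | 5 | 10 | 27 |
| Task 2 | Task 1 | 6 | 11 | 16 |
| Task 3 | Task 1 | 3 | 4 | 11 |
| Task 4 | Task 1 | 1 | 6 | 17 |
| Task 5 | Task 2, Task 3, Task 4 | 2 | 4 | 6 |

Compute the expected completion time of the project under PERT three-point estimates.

te_Task 1 = (5 + 4·10 + 27)/6 = 72/6 = 12
te_Task 2 = (6 + 4·11 + 16)/6 = 66/6 = 11
te_Task 3 = (3 + 4·4 + 11)/6 = 30/6 = 5
te_Task 4 = (1 + 4·6 + 17)/6 = 42/6 = 7
te_Task 5 = (2 + 4·4 + 6)/6 = 24/6 = 4

Forward pass:
ES_Task 1 = 0; EF_Task 1 = 12
ES_Task 2 = 12; EF_Task 2 = 12+11 = 23
ES_Task 3 = 12; EF_Task 3 = 12+5 = 17
ES_Task 4 = 12; EF_Task 4 = 12+7 = 19
ES_Task 5 = max(EF_Task 2=23, EF_Task 3=17, EF_Task 4=19) = 23; EF_Task 5 = 23+4 = 27
Expected project duration μ = 27 days. Critical path: Task 1 → Task 2 → Task 5.

27 days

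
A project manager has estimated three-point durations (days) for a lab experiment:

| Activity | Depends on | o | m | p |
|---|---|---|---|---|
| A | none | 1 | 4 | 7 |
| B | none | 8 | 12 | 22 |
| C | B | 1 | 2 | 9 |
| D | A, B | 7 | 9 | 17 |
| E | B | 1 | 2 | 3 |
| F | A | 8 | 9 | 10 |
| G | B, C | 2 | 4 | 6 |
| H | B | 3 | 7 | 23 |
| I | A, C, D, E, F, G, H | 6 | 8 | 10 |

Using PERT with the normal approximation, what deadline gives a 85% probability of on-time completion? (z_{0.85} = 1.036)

te_A = (1 + 4·4 + 7)/6 = 24/6 = 4; σ²_A = ((7−1)/6)² = 1.000
te_B = (8 + 4·12 + 22)/6 = 78/6 = 13; σ²_B = ((22−8)/6)² = 5.444
te_C = (1 + 4·2 + 9)/6 = 18/6 = 3; σ²_C = ((9−1)/6)² = 1.778
te_D = (7 + 4·9 + 17)/6 = 60/6 = 10; σ²_D = ((17−7)/6)² = 2.778
te_E = (1 + 4·2 + 3)/6 = 12/6 = 2; σ²_E = ((3−1)/6)² = 0.111
te_F = (8 + 4·9 + 10)/6 = 54/6 = 9; σ²_F = ((10−8)/6)² = 0.111
te_G = (2 + 4·4 + 6)/6 = 24/6 = 4; σ²_G = ((6−2)/6)² = 0.444
te_H = (3 + 4·7 + 23)/6 = 54/6 = 9; σ²_H = ((23−3)/6)² = 11.111
te_I = (6 + 4·8 + 10)/6 = 48/6 = 8; σ²_I = ((10−6)/6)² = 0.444

Forward pass:
ES_A = 0; EF_A = 4
ES_B = 0; EF_B = 13
ES_C = 13; EF_C = 13+3 = 16
ES_D = max(EF_A=4, EF_B=13) = 13; EF_D = 13+10 = 23
ES_E = 13; EF_E = 13+2 = 15
ES_F = 4; EF_F = 4+9 = 13
ES_G = max(EF_B=13, EF_C=16) = 16; EF_G = 16+4 = 20
ES_H = 13; EF_H = 13+9 = 22
ES_I = max(EF_A=4, EF_C=16, EF_D=23, EF_E=15, EF_F=13, EF_G=20, EF_H=22) = 23; EF_I = 23+8 = 31
Expected project duration μ = 31 days. Critical path: B → D → I.

Variance along critical path = 5.444 + 2.778 + 0.444 = 8.667; σ = 2.944 days.
D = μ + z·σ = 31 + 1.036·2.944 = 34.0 days

34.0 days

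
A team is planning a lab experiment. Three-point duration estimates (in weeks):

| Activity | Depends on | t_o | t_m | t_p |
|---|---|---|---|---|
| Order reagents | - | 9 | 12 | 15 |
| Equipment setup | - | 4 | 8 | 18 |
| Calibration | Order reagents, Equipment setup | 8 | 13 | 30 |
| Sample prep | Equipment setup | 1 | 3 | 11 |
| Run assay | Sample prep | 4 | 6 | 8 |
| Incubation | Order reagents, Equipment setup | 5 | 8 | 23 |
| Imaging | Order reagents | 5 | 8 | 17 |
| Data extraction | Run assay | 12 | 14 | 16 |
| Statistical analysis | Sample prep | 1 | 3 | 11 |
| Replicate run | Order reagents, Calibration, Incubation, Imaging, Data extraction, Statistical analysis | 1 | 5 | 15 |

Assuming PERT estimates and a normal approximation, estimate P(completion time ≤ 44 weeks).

te_Order reagents = (9 + 4·12 + 15)/6 = 72/6 = 12; σ²_Order reagents = ((15−9)/6)² = 1.000
te_Equipment setup = (4 + 4·8 + 18)/6 = 54/6 = 9; σ²_Equipment setup = ((18−4)/6)² = 5.444
te_Calibration = (8 + 4·13 + 30)/6 = 90/6 = 15; σ²_Calibration = ((30−8)/6)² = 13.444
te_Sample prep = (1 + 4·3 + 11)/6 = 24/6 = 4; σ²_Sample prep = ((11−1)/6)² = 2.778
te_Run assay = (4 + 4·6 + 8)/6 = 36/6 = 6; σ²_Run assay = ((8−4)/6)² = 0.444
te_Incubation = (5 + 4·8 + 23)/6 = 60/6 = 10; σ²_Incubation = ((23−5)/6)² = 9.000
te_Imaging = (5 + 4·8 + 17)/6 = 54/6 = 9; σ²_Imaging = ((17−5)/6)² = 4.000
te_Data extraction = (12 + 4·14 + 16)/6 = 84/6 = 14; σ²_Data extraction = ((16−12)/6)² = 0.444
te_Statistical analysis = (1 + 4·3 + 11)/6 = 24/6 = 4; σ²_Statistical analysis = ((11−1)/6)² = 2.778
te_Replicate run = (1 + 4·5 + 15)/6 = 36/6 = 6; σ²_Replicate run = ((15−1)/6)² = 5.444

Forward pass:
ES_Order reagents = 0; EF_Order reagents = 12
ES_Equipment setup = 0; EF_Equipment setup = 9
ES_Calibration = max(EF_Order reagents=12, EF_Equipment setup=9) = 12; EF_Calibration = 12+15 = 27
ES_Sample prep = 9; EF_Sample prep = 9+4 = 13
ES_Run assay = 13; EF_Run assay = 13+6 = 19
ES_Incubation = max(EF_Order reagents=12, EF_Equipment setup=9) = 12; EF_Incubation = 12+10 = 22
ES_Imaging = 12; EF_Imaging = 12+9 = 21
ES_Data extraction = 19; EF_Data extraction = 19+14 = 33
ES_Statistical analysis = 13; EF_Statistical analysis = 13+4 = 17
ES_Replicate run = max(EF_Order reagents=12, EF_Calibration=27, EF_Incubation=22, EF_Imaging=21, EF_Data extraction=33, EF_Statistical analysis=17) = 33; EF_Replicate run = 33+6 = 39
Expected project duration μ = 39 weeks. Critical path: Equipment setup → Sample prep → Run assay → Data extraction → Replicate run.

Variance along critical path = 5.444 + 2.778 + 0.444 + 0.444 + 5.444 = 14.556; σ = √14.556 = 3.815 weeks.
Z = (44 − 39) / 3.815 = 1.311
P(T ≤ 44) = Φ(1.311) ≈ 0.905

0.905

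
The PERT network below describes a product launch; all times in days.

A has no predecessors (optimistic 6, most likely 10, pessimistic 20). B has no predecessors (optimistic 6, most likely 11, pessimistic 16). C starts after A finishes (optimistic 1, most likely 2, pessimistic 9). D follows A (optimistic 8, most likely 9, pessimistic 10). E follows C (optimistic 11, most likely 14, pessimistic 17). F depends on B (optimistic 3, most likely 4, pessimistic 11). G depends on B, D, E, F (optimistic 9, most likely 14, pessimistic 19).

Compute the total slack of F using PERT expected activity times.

12 days

te_A = (6 + 4·10 + 20)/6 = 66/6 = 11
te_B = (6 + 4·11 + 16)/6 = 66/6 = 11
te_C = (1 + 4·2 + 9)/6 = 18/6 = 3
te_D = (8 + 4·9 + 10)/6 = 54/6 = 9
te_E = (11 + 4·14 + 17)/6 = 84/6 = 14
te_F = (3 + 4·4 + 11)/6 = 30/6 = 5
te_G = (9 + 4·14 + 19)/6 = 84/6 = 14

Forward pass:
ES_A = 0; EF_A = 11
ES_B = 0; EF_B = 11
ES_C = 11; EF_C = 11+3 = 14
ES_D = 11; EF_D = 11+9 = 20
ES_E = 14; EF_E = 14+14 = 28
ES_F = 11; EF_F = 11+5 = 16
ES_G = max(EF_B=11, EF_D=20, EF_E=28, EF_F=16) = 28; EF_G = 28+14 = 42
Expected project duration μ = 42 days. Critical path: A → C → E → G.

Backward pass:
LF_G = 42; LS_G = 42−14 = 28
LF_F = LS_G = 28; LS_F = 28−5 = 23
LF_E = LS_G = 28; LS_E = 28−14 = 14
LF_D = LS_G = 28; LS_D = 28−9 = 19
LF_C = LS_E = 14; LS_C = 14−3 = 11
LF_B = min(LS_F=23, LS_G=28) = 23; LS_B = 23−11 = 12
LF_A = min(LS_C=11, LS_D=19) = 11; LS_A = 11−11 = 0
Slack_F = LS_F − ES_F = 23 − 11 = 12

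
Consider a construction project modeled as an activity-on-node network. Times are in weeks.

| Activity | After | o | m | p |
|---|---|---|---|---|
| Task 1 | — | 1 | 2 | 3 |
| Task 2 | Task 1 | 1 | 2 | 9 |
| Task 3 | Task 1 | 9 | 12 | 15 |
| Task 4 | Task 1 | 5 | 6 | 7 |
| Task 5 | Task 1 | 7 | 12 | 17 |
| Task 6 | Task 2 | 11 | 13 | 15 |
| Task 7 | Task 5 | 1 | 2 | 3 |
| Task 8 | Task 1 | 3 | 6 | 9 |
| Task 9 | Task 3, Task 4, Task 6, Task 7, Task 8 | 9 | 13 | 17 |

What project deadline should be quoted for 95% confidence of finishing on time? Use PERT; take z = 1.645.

34.3 weeks

te_Task 1 = (1 + 4·2 + 3)/6 = 12/6 = 2; σ²_Task 1 = ((3−1)/6)² = 0.111
te_Task 2 = (1 + 4·2 + 9)/6 = 18/6 = 3; σ²_Task 2 = ((9−1)/6)² = 1.778
te_Task 3 = (9 + 4·12 + 15)/6 = 72/6 = 12; σ²_Task 3 = ((15−9)/6)² = 1.000
te_Task 4 = (5 + 4·6 + 7)/6 = 36/6 = 6; σ²_Task 4 = ((7−5)/6)² = 0.111
te_Task 5 = (7 + 4·12 + 17)/6 = 72/6 = 12; σ²_Task 5 = ((17−7)/6)² = 2.778
te_Task 6 = (11 + 4·13 + 15)/6 = 78/6 = 13; σ²_Task 6 = ((15−11)/6)² = 0.444
te_Task 7 = (1 + 4·2 + 3)/6 = 12/6 = 2; σ²_Task 7 = ((3−1)/6)² = 0.111
te_Task 8 = (3 + 4·6 + 9)/6 = 36/6 = 6; σ²_Task 8 = ((9−3)/6)² = 1.000
te_Task 9 = (9 + 4·13 + 17)/6 = 78/6 = 13; σ²_Task 9 = ((17−9)/6)² = 1.778

Forward pass:
ES_Task 1 = 0; EF_Task 1 = 2
ES_Task 2 = 2; EF_Task 2 = 2+3 = 5
ES_Task 3 = 2; EF_Task 3 = 2+12 = 14
ES_Task 4 = 2; EF_Task 4 = 2+6 = 8
ES_Task 5 = 2; EF_Task 5 = 2+12 = 14
ES_Task 6 = 5; EF_Task 6 = 5+13 = 18
ES_Task 7 = 14; EF_Task 7 = 14+2 = 16
ES_Task 8 = 2; EF_Task 8 = 2+6 = 8
ES_Task 9 = max(EF_Task 3=14, EF_Task 4=8, EF_Task 6=18, EF_Task 7=16, EF_Task 8=8) = 18; EF_Task 9 = 18+13 = 31
Expected project duration μ = 31 weeks. Critical path: Task 1 → Task 2 → Task 6 → Task 9.

Variance along critical path = 0.111 + 1.778 + 0.444 + 1.778 = 4.111; σ = 2.028 weeks.
D = μ + z·σ = 31 + 1.645·2.028 = 34.3 weeks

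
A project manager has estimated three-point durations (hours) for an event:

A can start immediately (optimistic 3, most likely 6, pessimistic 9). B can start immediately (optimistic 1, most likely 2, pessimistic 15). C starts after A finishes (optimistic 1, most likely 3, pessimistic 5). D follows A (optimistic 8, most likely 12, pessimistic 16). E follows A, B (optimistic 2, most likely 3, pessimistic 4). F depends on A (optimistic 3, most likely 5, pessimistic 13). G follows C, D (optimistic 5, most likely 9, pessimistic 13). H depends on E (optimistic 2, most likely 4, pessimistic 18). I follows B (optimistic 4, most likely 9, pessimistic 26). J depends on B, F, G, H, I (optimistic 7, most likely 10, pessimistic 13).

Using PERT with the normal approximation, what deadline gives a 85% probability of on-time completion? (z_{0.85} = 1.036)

39.4 hours

te_A = (3 + 4·6 + 9)/6 = 36/6 = 6; σ²_A = ((9−3)/6)² = 1.000
te_B = (1 + 4·2 + 15)/6 = 24/6 = 4; σ²_B = ((15−1)/6)² = 5.444
te_C = (1 + 4·3 + 5)/6 = 18/6 = 3; σ²_C = ((5−1)/6)² = 0.444
te_D = (8 + 4·12 + 16)/6 = 72/6 = 12; σ²_D = ((16−8)/6)² = 1.778
te_E = (2 + 4·3 + 4)/6 = 18/6 = 3; σ²_E = ((4−2)/6)² = 0.111
te_F = (3 + 4·5 + 13)/6 = 36/6 = 6; σ²_F = ((13−3)/6)² = 2.778
te_G = (5 + 4·9 + 13)/6 = 54/6 = 9; σ²_G = ((13−5)/6)² = 1.778
te_H = (2 + 4·4 + 18)/6 = 36/6 = 6; σ²_H = ((18−2)/6)² = 7.111
te_I = (4 + 4·9 + 26)/6 = 66/6 = 11; σ²_I = ((26−4)/6)² = 13.444
te_J = (7 + 4·10 + 13)/6 = 60/6 = 10; σ²_J = ((13−7)/6)² = 1.000

Forward pass:
ES_A = 0; EF_A = 6
ES_B = 0; EF_B = 4
ES_C = 6; EF_C = 6+3 = 9
ES_D = 6; EF_D = 6+12 = 18
ES_E = max(EF_A=6, EF_B=4) = 6; EF_E = 6+3 = 9
ES_F = 6; EF_F = 6+6 = 12
ES_G = max(EF_C=9, EF_D=18) = 18; EF_G = 18+9 = 27
ES_H = 9; EF_H = 9+6 = 15
ES_I = 4; EF_I = 4+11 = 15
ES_J = max(EF_B=4, EF_F=12, EF_G=27, EF_H=15, EF_I=15) = 27; EF_J = 27+10 = 37
Expected project duration μ = 37 hours. Critical path: A → D → G → J.

Variance along critical path = 1.000 + 1.778 + 1.778 + 1.000 = 5.556; σ = 2.357 hours.
D = μ + z·σ = 37 + 1.036·2.357 = 39.4 hours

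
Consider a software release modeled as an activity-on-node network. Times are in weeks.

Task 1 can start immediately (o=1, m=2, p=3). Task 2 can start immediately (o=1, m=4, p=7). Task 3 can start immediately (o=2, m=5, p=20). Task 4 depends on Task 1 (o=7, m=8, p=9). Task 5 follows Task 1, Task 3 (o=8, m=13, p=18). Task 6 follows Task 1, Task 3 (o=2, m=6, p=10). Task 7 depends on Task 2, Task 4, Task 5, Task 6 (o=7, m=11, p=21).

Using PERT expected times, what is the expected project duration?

te_Task 1 = (1 + 4·2 + 3)/6 = 12/6 = 2
te_Task 2 = (1 + 4·4 + 7)/6 = 24/6 = 4
te_Task 3 = (2 + 4·5 + 20)/6 = 42/6 = 7
te_Task 4 = (7 + 4·8 + 9)/6 = 48/6 = 8
te_Task 5 = (8 + 4·13 + 18)/6 = 78/6 = 13
te_Task 6 = (2 + 4·6 + 10)/6 = 36/6 = 6
te_Task 7 = (7 + 4·11 + 21)/6 = 72/6 = 12

Forward pass:
ES_Task 1 = 0; EF_Task 1 = 2
ES_Task 2 = 0; EF_Task 2 = 4
ES_Task 3 = 0; EF_Task 3 = 7
ES_Task 4 = 2; EF_Task 4 = 2+8 = 10
ES_Task 5 = max(EF_Task 1=2, EF_Task 3=7) = 7; EF_Task 5 = 7+13 = 20
ES_Task 6 = max(EF_Task 1=2, EF_Task 3=7) = 7; EF_Task 6 = 7+6 = 13
ES_Task 7 = max(EF_Task 2=4, EF_Task 4=10, EF_Task 5=20, EF_Task 6=13) = 20; EF_Task 7 = 20+12 = 32
Expected project duration μ = 32 weeks. Critical path: Task 3 → Task 5 → Task 7.

32 weeks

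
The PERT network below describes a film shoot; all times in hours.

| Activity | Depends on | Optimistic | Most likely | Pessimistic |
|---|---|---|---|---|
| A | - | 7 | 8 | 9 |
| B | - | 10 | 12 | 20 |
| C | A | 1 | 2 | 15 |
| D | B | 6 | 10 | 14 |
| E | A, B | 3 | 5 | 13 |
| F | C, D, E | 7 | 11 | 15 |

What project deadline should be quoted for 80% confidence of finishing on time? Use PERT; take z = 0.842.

36.1 hours

te_A = (7 + 4·8 + 9)/6 = 48/6 = 8; σ²_A = ((9−7)/6)² = 0.111
te_B = (10 + 4·12 + 20)/6 = 78/6 = 13; σ²_B = ((20−10)/6)² = 2.778
te_C = (1 + 4·2 + 15)/6 = 24/6 = 4; σ²_C = ((15−1)/6)² = 5.444
te_D = (6 + 4·10 + 14)/6 = 60/6 = 10; σ²_D = ((14−6)/6)² = 1.778
te_E = (3 + 4·5 + 13)/6 = 36/6 = 6; σ²_E = ((13−3)/6)² = 2.778
te_F = (7 + 4·11 + 15)/6 = 66/6 = 11; σ²_F = ((15−7)/6)² = 1.778

Forward pass:
ES_A = 0; EF_A = 8
ES_B = 0; EF_B = 13
ES_C = 8; EF_C = 8+4 = 12
ES_D = 13; EF_D = 13+10 = 23
ES_E = max(EF_A=8, EF_B=13) = 13; EF_E = 13+6 = 19
ES_F = max(EF_C=12, EF_D=23, EF_E=19) = 23; EF_F = 23+11 = 34
Expected project duration μ = 34 hours. Critical path: B → D → F.

Variance along critical path = 2.778 + 1.778 + 1.778 = 6.333; σ = 2.517 hours.
D = μ + z·σ = 34 + 0.842·2.517 = 36.1 hours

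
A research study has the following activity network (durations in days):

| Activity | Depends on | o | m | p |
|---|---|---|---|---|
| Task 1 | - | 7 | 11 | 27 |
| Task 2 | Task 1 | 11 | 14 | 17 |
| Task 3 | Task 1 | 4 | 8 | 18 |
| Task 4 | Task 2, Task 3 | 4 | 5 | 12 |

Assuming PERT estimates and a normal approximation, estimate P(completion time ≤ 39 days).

0.946

te_Task 1 = (7 + 4·11 + 27)/6 = 78/6 = 13; σ²_Task 1 = ((27−7)/6)² = 11.111
te_Task 2 = (11 + 4·14 + 17)/6 = 84/6 = 14; σ²_Task 2 = ((17−11)/6)² = 1.000
te_Task 3 = (4 + 4·8 + 18)/6 = 54/6 = 9; σ²_Task 3 = ((18−4)/6)² = 5.444
te_Task 4 = (4 + 4·5 + 12)/6 = 36/6 = 6; σ²_Task 4 = ((12−4)/6)² = 1.778

Forward pass:
ES_Task 1 = 0; EF_Task 1 = 13
ES_Task 2 = 13; EF_Task 2 = 13+14 = 27
ES_Task 3 = 13; EF_Task 3 = 13+9 = 22
ES_Task 4 = max(EF_Task 2=27, EF_Task 3=22) = 27; EF_Task 4 = 27+6 = 33
Expected project duration μ = 33 days. Critical path: Task 1 → Task 2 → Task 4.

Variance along critical path = 11.111 + 1.000 + 1.778 = 13.889; σ = √13.889 = 3.727 days.
Z = (39 − 33) / 3.727 = 1.610
P(T ≤ 39) = Φ(1.610) ≈ 0.946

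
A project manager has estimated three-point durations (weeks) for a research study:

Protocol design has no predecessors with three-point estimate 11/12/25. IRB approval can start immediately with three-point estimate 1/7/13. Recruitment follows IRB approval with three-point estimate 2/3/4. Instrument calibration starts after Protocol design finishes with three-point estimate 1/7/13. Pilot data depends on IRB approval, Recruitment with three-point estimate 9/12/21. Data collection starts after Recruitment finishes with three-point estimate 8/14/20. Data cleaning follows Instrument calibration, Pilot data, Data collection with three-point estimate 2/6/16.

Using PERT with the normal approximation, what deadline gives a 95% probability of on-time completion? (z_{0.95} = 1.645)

te_Protocol design = (11 + 4·12 + 25)/6 = 84/6 = 14; σ²_Protocol design = ((25−11)/6)² = 5.444
te_IRB approval = (1 + 4·7 + 13)/6 = 42/6 = 7; σ²_IRB approval = ((13−1)/6)² = 4.000
te_Recruitment = (2 + 4·3 + 4)/6 = 18/6 = 3; σ²_Recruitment = ((4−2)/6)² = 0.111
te_Instrument calibration = (1 + 4·7 + 13)/6 = 42/6 = 7; σ²_Instrument calibration = ((13−1)/6)² = 4.000
te_Pilot data = (9 + 4·12 + 21)/6 = 78/6 = 13; σ²_Pilot data = ((21−9)/6)² = 4.000
te_Data collection = (8 + 4·14 + 20)/6 = 84/6 = 14; σ²_Data collection = ((20−8)/6)² = 4.000
te_Data cleaning = (2 + 4·6 + 16)/6 = 42/6 = 7; σ²_Data cleaning = ((16−2)/6)² = 5.444

Forward pass:
ES_Protocol design = 0; EF_Protocol design = 14
ES_IRB approval = 0; EF_IRB approval = 7
ES_Recruitment = 7; EF_Recruitment = 7+3 = 10
ES_Instrument calibration = 14; EF_Instrument calibration = 14+7 = 21
ES_Pilot data = max(EF_IRB approval=7, EF_Recruitment=10) = 10; EF_Pilot data = 10+13 = 23
ES_Data collection = 10; EF_Data collection = 10+14 = 24
ES_Data cleaning = max(EF_Instrument calibration=21, EF_Pilot data=23, EF_Data collection=24) = 24; EF_Data cleaning = 24+7 = 31
Expected project duration μ = 31 weeks. Critical path: IRB approval → Recruitment → Data collection → Data cleaning.

Variance along critical path = 4.000 + 0.111 + 4.000 + 5.444 = 13.556; σ = 3.682 weeks.
D = μ + z·σ = 31 + 1.645·3.682 = 37.1 weeks

37.1 weeks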